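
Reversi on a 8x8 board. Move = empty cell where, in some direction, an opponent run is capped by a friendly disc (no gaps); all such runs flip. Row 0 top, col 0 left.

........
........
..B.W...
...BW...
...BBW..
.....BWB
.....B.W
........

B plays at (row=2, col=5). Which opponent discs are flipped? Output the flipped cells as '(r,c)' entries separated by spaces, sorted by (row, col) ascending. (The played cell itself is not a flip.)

Dir NW: first cell '.' (not opp) -> no flip
Dir N: first cell '.' (not opp) -> no flip
Dir NE: first cell '.' (not opp) -> no flip
Dir W: opp run (2,4), next='.' -> no flip
Dir E: first cell '.' (not opp) -> no flip
Dir SW: opp run (3,4) capped by B -> flip
Dir S: first cell '.' (not opp) -> no flip
Dir SE: first cell '.' (not opp) -> no flip

Answer: (3,4)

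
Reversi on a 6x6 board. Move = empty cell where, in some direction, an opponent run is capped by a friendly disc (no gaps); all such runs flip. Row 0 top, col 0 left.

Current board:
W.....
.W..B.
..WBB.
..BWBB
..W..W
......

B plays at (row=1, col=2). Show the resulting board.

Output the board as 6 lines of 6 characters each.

Answer: W.....
.WB.B.
..BBB.
..BWBB
..W..W
......

Derivation:
Place B at (1,2); scan 8 dirs for brackets.
Dir NW: first cell '.' (not opp) -> no flip
Dir N: first cell '.' (not opp) -> no flip
Dir NE: first cell '.' (not opp) -> no flip
Dir W: opp run (1,1), next='.' -> no flip
Dir E: first cell '.' (not opp) -> no flip
Dir SW: first cell '.' (not opp) -> no flip
Dir S: opp run (2,2) capped by B -> flip
Dir SE: first cell 'B' (not opp) -> no flip
All flips: (2,2)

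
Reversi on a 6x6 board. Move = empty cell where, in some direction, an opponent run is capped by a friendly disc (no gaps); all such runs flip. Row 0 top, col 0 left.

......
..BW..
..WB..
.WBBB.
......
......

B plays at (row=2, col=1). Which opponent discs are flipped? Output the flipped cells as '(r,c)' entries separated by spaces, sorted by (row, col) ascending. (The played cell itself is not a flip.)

Dir NW: first cell '.' (not opp) -> no flip
Dir N: first cell '.' (not opp) -> no flip
Dir NE: first cell 'B' (not opp) -> no flip
Dir W: first cell '.' (not opp) -> no flip
Dir E: opp run (2,2) capped by B -> flip
Dir SW: first cell '.' (not opp) -> no flip
Dir S: opp run (3,1), next='.' -> no flip
Dir SE: first cell 'B' (not opp) -> no flip

Answer: (2,2)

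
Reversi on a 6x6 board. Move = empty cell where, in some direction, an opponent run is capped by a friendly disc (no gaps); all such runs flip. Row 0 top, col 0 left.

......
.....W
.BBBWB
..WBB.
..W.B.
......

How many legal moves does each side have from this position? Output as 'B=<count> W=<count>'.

Answer: B=7 W=6

Derivation:
-- B to move --
(0,4): no bracket -> illegal
(0,5): flips 1 -> legal
(1,3): no bracket -> illegal
(1,4): flips 1 -> legal
(3,1): flips 1 -> legal
(3,5): no bracket -> illegal
(4,1): flips 1 -> legal
(4,3): flips 1 -> legal
(5,1): flips 1 -> legal
(5,2): flips 2 -> legal
(5,3): no bracket -> illegal
B mobility = 7
-- W to move --
(1,0): flips 1 -> legal
(1,1): no bracket -> illegal
(1,2): flips 1 -> legal
(1,3): no bracket -> illegal
(1,4): flips 1 -> legal
(2,0): flips 3 -> legal
(3,0): no bracket -> illegal
(3,1): no bracket -> illegal
(3,5): flips 3 -> legal
(4,3): no bracket -> illegal
(4,5): no bracket -> illegal
(5,3): no bracket -> illegal
(5,4): flips 2 -> legal
(5,5): no bracket -> illegal
W mobility = 6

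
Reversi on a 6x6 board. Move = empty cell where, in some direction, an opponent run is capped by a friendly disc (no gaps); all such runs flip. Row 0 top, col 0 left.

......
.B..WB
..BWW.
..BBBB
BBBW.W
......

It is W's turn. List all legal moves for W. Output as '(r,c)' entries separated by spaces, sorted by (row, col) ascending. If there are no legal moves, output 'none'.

Answer: (2,1) (2,5) (4,4) (5,0) (5,1)

Derivation:
(0,0): no bracket -> illegal
(0,1): no bracket -> illegal
(0,2): no bracket -> illegal
(0,4): no bracket -> illegal
(0,5): no bracket -> illegal
(1,0): no bracket -> illegal
(1,2): no bracket -> illegal
(1,3): no bracket -> illegal
(2,0): no bracket -> illegal
(2,1): flips 2 -> legal
(2,5): flips 2 -> legal
(3,0): no bracket -> illegal
(3,1): no bracket -> illegal
(4,4): flips 1 -> legal
(5,0): flips 2 -> legal
(5,1): flips 2 -> legal
(5,2): no bracket -> illegal
(5,3): no bracket -> illegal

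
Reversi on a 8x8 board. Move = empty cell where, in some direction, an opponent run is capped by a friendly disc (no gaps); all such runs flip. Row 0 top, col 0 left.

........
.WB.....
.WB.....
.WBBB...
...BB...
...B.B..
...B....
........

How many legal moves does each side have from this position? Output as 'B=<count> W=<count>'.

-- B to move --
(0,0): flips 1 -> legal
(0,1): no bracket -> illegal
(0,2): no bracket -> illegal
(1,0): flips 2 -> legal
(2,0): flips 1 -> legal
(3,0): flips 2 -> legal
(4,0): flips 1 -> legal
(4,1): no bracket -> illegal
(4,2): no bracket -> illegal
B mobility = 5
-- W to move --
(0,1): no bracket -> illegal
(0,2): no bracket -> illegal
(0,3): flips 1 -> legal
(1,3): flips 2 -> legal
(2,3): flips 1 -> legal
(2,4): no bracket -> illegal
(2,5): no bracket -> illegal
(3,5): flips 3 -> legal
(4,1): no bracket -> illegal
(4,2): no bracket -> illegal
(4,5): no bracket -> illegal
(4,6): no bracket -> illegal
(5,2): no bracket -> illegal
(5,4): flips 2 -> legal
(5,6): no bracket -> illegal
(6,2): no bracket -> illegal
(6,4): no bracket -> illegal
(6,5): no bracket -> illegal
(6,6): flips 4 -> legal
(7,2): no bracket -> illegal
(7,3): no bracket -> illegal
(7,4): no bracket -> illegal
W mobility = 6

Answer: B=5 W=6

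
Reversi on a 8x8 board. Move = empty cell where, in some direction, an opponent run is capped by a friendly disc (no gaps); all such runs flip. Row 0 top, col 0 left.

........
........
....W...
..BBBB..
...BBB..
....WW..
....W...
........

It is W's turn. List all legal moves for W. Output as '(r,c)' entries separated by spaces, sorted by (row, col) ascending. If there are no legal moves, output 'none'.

(2,1): flips 2 -> legal
(2,2): flips 2 -> legal
(2,3): no bracket -> illegal
(2,5): flips 2 -> legal
(2,6): no bracket -> illegal
(3,1): no bracket -> illegal
(3,6): flips 1 -> legal
(4,1): no bracket -> illegal
(4,2): flips 1 -> legal
(4,6): flips 1 -> legal
(5,2): no bracket -> illegal
(5,3): no bracket -> illegal
(5,6): no bracket -> illegal

Answer: (2,1) (2,2) (2,5) (3,6) (4,2) (4,6)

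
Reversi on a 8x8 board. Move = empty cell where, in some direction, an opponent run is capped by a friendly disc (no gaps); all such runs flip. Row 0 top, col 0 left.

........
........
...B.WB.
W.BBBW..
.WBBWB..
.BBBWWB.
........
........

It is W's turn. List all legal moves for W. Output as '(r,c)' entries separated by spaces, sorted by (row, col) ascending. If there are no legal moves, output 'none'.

Answer: (1,4) (1,7) (2,1) (2,2) (2,4) (2,7) (3,1) (3,6) (4,6) (5,0) (5,7) (6,1) (6,2) (6,3)

Derivation:
(1,2): no bracket -> illegal
(1,3): no bracket -> illegal
(1,4): flips 2 -> legal
(1,5): no bracket -> illegal
(1,6): no bracket -> illegal
(1,7): flips 1 -> legal
(2,1): flips 2 -> legal
(2,2): flips 1 -> legal
(2,4): flips 1 -> legal
(2,7): flips 1 -> legal
(3,1): flips 3 -> legal
(3,6): flips 1 -> legal
(3,7): no bracket -> illegal
(4,0): no bracket -> illegal
(4,6): flips 1 -> legal
(4,7): no bracket -> illegal
(5,0): flips 3 -> legal
(5,7): flips 1 -> legal
(6,0): no bracket -> illegal
(6,1): flips 4 -> legal
(6,2): flips 1 -> legal
(6,3): flips 1 -> legal
(6,4): no bracket -> illegal
(6,5): no bracket -> illegal
(6,6): no bracket -> illegal
(6,7): no bracket -> illegal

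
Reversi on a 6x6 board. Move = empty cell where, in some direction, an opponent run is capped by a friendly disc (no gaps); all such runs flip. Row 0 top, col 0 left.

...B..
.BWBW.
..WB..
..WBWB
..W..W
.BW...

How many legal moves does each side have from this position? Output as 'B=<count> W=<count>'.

-- B to move --
(0,1): flips 1 -> legal
(0,2): no bracket -> illegal
(0,4): no bracket -> illegal
(0,5): flips 1 -> legal
(1,5): flips 1 -> legal
(2,1): flips 2 -> legal
(2,4): no bracket -> illegal
(2,5): flips 1 -> legal
(3,1): flips 2 -> legal
(4,1): flips 1 -> legal
(4,3): no bracket -> illegal
(4,4): no bracket -> illegal
(5,3): flips 1 -> legal
(5,4): no bracket -> illegal
(5,5): flips 1 -> legal
B mobility = 9
-- W to move --
(0,0): flips 1 -> legal
(0,1): no bracket -> illegal
(0,2): no bracket -> illegal
(0,4): flips 1 -> legal
(1,0): flips 1 -> legal
(2,0): no bracket -> illegal
(2,1): no bracket -> illegal
(2,4): flips 2 -> legal
(2,5): flips 1 -> legal
(4,0): no bracket -> illegal
(4,1): no bracket -> illegal
(4,3): no bracket -> illegal
(4,4): flips 1 -> legal
(5,0): flips 1 -> legal
W mobility = 7

Answer: B=9 W=7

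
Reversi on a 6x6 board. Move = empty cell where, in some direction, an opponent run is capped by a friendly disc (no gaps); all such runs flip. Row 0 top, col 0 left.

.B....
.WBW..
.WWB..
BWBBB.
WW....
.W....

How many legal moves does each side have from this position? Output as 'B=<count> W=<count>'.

-- B to move --
(0,0): flips 2 -> legal
(0,2): no bracket -> illegal
(0,3): flips 1 -> legal
(0,4): no bracket -> illegal
(1,0): flips 2 -> legal
(1,4): flips 1 -> legal
(2,0): flips 2 -> legal
(2,4): no bracket -> illegal
(4,2): no bracket -> illegal
(5,0): flips 2 -> legal
(5,2): flips 1 -> legal
B mobility = 7
-- W to move --
(0,0): no bracket -> illegal
(0,2): flips 1 -> legal
(0,3): flips 1 -> legal
(1,0): no bracket -> illegal
(1,4): flips 2 -> legal
(2,0): flips 1 -> legal
(2,4): flips 1 -> legal
(2,5): no bracket -> illegal
(3,5): flips 3 -> legal
(4,2): flips 1 -> legal
(4,3): flips 3 -> legal
(4,4): flips 1 -> legal
(4,5): no bracket -> illegal
W mobility = 9

Answer: B=7 W=9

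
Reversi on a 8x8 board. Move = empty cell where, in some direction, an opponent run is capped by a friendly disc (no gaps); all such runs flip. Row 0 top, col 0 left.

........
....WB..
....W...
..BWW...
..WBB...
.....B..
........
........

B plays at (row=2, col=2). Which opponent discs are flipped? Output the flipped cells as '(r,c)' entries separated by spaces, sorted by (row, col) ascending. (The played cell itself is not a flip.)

Answer: (3,3)

Derivation:
Dir NW: first cell '.' (not opp) -> no flip
Dir N: first cell '.' (not opp) -> no flip
Dir NE: first cell '.' (not opp) -> no flip
Dir W: first cell '.' (not opp) -> no flip
Dir E: first cell '.' (not opp) -> no flip
Dir SW: first cell '.' (not opp) -> no flip
Dir S: first cell 'B' (not opp) -> no flip
Dir SE: opp run (3,3) capped by B -> flip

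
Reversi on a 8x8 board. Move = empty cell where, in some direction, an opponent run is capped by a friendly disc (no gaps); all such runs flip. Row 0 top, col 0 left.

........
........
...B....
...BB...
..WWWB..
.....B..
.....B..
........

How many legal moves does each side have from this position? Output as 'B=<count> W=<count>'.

-- B to move --
(3,1): no bracket -> illegal
(3,2): no bracket -> illegal
(3,5): no bracket -> illegal
(4,1): flips 3 -> legal
(5,1): flips 1 -> legal
(5,2): flips 1 -> legal
(5,3): flips 1 -> legal
(5,4): flips 1 -> legal
B mobility = 5
-- W to move --
(1,2): no bracket -> illegal
(1,3): flips 2 -> legal
(1,4): no bracket -> illegal
(2,2): flips 1 -> legal
(2,4): flips 2 -> legal
(2,5): flips 1 -> legal
(3,2): no bracket -> illegal
(3,5): no bracket -> illegal
(3,6): no bracket -> illegal
(4,6): flips 1 -> legal
(5,4): no bracket -> illegal
(5,6): no bracket -> illegal
(6,4): no bracket -> illegal
(6,6): flips 1 -> legal
(7,4): no bracket -> illegal
(7,5): no bracket -> illegal
(7,6): no bracket -> illegal
W mobility = 6

Answer: B=5 W=6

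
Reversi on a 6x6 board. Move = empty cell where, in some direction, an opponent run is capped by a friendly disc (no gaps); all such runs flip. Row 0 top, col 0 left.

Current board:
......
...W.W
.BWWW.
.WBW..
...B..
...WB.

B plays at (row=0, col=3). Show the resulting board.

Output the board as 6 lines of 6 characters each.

Answer: ...B..
...B.W
.BWBW.
.WBB..
...B..
...WB.

Derivation:
Place B at (0,3); scan 8 dirs for brackets.
Dir NW: edge -> no flip
Dir N: edge -> no flip
Dir NE: edge -> no flip
Dir W: first cell '.' (not opp) -> no flip
Dir E: first cell '.' (not opp) -> no flip
Dir SW: first cell '.' (not opp) -> no flip
Dir S: opp run (1,3) (2,3) (3,3) capped by B -> flip
Dir SE: first cell '.' (not opp) -> no flip
All flips: (1,3) (2,3) (3,3)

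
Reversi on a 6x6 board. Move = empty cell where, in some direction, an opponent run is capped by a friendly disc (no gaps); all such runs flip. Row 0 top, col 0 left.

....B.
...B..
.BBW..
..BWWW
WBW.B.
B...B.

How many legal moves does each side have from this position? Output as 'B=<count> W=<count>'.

-- B to move --
(1,2): no bracket -> illegal
(1,4): flips 1 -> legal
(2,4): flips 2 -> legal
(2,5): no bracket -> illegal
(3,0): flips 1 -> legal
(3,1): no bracket -> illegal
(4,3): flips 3 -> legal
(4,5): no bracket -> illegal
(5,1): no bracket -> illegal
(5,2): flips 1 -> legal
(5,3): no bracket -> illegal
B mobility = 5
-- W to move --
(0,2): no bracket -> illegal
(0,3): flips 1 -> legal
(0,5): no bracket -> illegal
(1,0): no bracket -> illegal
(1,1): flips 1 -> legal
(1,2): flips 2 -> legal
(1,4): no bracket -> illegal
(1,5): no bracket -> illegal
(2,0): flips 2 -> legal
(2,4): no bracket -> illegal
(3,0): no bracket -> illegal
(3,1): flips 1 -> legal
(4,3): no bracket -> illegal
(4,5): no bracket -> illegal
(5,1): no bracket -> illegal
(5,2): no bracket -> illegal
(5,3): flips 1 -> legal
(5,5): flips 1 -> legal
W mobility = 7

Answer: B=5 W=7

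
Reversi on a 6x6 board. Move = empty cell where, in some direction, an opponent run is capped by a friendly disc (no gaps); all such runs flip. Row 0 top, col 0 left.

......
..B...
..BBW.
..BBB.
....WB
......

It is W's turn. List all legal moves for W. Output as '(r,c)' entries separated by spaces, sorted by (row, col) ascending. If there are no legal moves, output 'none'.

(0,1): no bracket -> illegal
(0,2): no bracket -> illegal
(0,3): no bracket -> illegal
(1,1): flips 2 -> legal
(1,3): no bracket -> illegal
(1,4): no bracket -> illegal
(2,1): flips 2 -> legal
(2,5): no bracket -> illegal
(3,1): no bracket -> illegal
(3,5): no bracket -> illegal
(4,1): no bracket -> illegal
(4,2): flips 1 -> legal
(4,3): no bracket -> illegal
(5,4): no bracket -> illegal
(5,5): no bracket -> illegal

Answer: (1,1) (2,1) (4,2)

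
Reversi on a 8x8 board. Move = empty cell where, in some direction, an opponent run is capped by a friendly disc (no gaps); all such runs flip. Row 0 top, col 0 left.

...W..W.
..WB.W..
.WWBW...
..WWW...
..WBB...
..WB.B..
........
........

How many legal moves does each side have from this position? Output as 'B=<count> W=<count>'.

-- B to move --
(0,1): flips 1 -> legal
(0,2): no bracket -> illegal
(0,4): no bracket -> illegal
(0,5): no bracket -> illegal
(0,7): no bracket -> illegal
(1,0): flips 2 -> legal
(1,1): flips 3 -> legal
(1,4): flips 2 -> legal
(1,6): no bracket -> illegal
(1,7): no bracket -> illegal
(2,0): flips 2 -> legal
(2,5): flips 2 -> legal
(2,6): no bracket -> illegal
(3,0): no bracket -> illegal
(3,1): flips 2 -> legal
(3,5): flips 1 -> legal
(4,1): flips 2 -> legal
(4,5): flips 1 -> legal
(5,1): flips 1 -> legal
(6,1): flips 1 -> legal
(6,2): no bracket -> illegal
(6,3): no bracket -> illegal
B mobility = 12
-- W to move --
(0,2): flips 1 -> legal
(0,4): flips 1 -> legal
(1,4): flips 2 -> legal
(3,5): no bracket -> illegal
(4,5): flips 2 -> legal
(4,6): no bracket -> illegal
(5,4): flips 3 -> legal
(5,6): no bracket -> illegal
(6,2): no bracket -> illegal
(6,3): flips 2 -> legal
(6,4): flips 1 -> legal
(6,5): no bracket -> illegal
(6,6): flips 2 -> legal
W mobility = 8

Answer: B=12 W=8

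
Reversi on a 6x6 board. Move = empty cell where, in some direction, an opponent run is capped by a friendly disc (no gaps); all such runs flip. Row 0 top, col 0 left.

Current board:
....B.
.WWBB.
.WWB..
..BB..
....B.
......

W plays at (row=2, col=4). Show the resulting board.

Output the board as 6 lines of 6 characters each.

Answer: ....B.
.WWBB.
.WWWW.
..BB..
....B.
......

Derivation:
Place W at (2,4); scan 8 dirs for brackets.
Dir NW: opp run (1,3), next='.' -> no flip
Dir N: opp run (1,4) (0,4), next=edge -> no flip
Dir NE: first cell '.' (not opp) -> no flip
Dir W: opp run (2,3) capped by W -> flip
Dir E: first cell '.' (not opp) -> no flip
Dir SW: opp run (3,3), next='.' -> no flip
Dir S: first cell '.' (not opp) -> no flip
Dir SE: first cell '.' (not opp) -> no flip
All flips: (2,3)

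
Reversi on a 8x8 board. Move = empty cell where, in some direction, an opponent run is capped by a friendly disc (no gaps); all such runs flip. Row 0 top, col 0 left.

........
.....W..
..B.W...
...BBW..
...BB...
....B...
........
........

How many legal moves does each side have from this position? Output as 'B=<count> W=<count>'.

-- B to move --
(0,4): no bracket -> illegal
(0,5): no bracket -> illegal
(0,6): flips 2 -> legal
(1,3): no bracket -> illegal
(1,4): flips 1 -> legal
(1,6): no bracket -> illegal
(2,3): no bracket -> illegal
(2,5): no bracket -> illegal
(2,6): flips 1 -> legal
(3,6): flips 1 -> legal
(4,5): no bracket -> illegal
(4,6): no bracket -> illegal
B mobility = 4
-- W to move --
(1,1): no bracket -> illegal
(1,2): no bracket -> illegal
(1,3): no bracket -> illegal
(2,1): no bracket -> illegal
(2,3): no bracket -> illegal
(2,5): no bracket -> illegal
(3,1): no bracket -> illegal
(3,2): flips 2 -> legal
(4,2): flips 1 -> legal
(4,5): no bracket -> illegal
(5,2): no bracket -> illegal
(5,3): flips 1 -> legal
(5,5): no bracket -> illegal
(6,3): no bracket -> illegal
(6,4): flips 3 -> legal
(6,5): no bracket -> illegal
W mobility = 4

Answer: B=4 W=4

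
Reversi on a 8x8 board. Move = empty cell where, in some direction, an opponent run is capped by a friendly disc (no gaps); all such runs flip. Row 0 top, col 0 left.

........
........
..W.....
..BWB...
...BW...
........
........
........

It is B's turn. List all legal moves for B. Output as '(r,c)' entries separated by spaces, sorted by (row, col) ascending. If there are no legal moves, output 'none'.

Answer: (1,2) (2,3) (4,5) (5,4)

Derivation:
(1,1): no bracket -> illegal
(1,2): flips 1 -> legal
(1,3): no bracket -> illegal
(2,1): no bracket -> illegal
(2,3): flips 1 -> legal
(2,4): no bracket -> illegal
(3,1): no bracket -> illegal
(3,5): no bracket -> illegal
(4,2): no bracket -> illegal
(4,5): flips 1 -> legal
(5,3): no bracket -> illegal
(5,4): flips 1 -> legal
(5,5): no bracket -> illegal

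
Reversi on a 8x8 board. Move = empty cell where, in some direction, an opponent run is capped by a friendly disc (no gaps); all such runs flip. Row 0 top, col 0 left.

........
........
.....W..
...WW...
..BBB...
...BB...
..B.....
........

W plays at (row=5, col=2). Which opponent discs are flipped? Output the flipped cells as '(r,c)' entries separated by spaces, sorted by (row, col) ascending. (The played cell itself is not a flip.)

Answer: (4,3)

Derivation:
Dir NW: first cell '.' (not opp) -> no flip
Dir N: opp run (4,2), next='.' -> no flip
Dir NE: opp run (4,3) capped by W -> flip
Dir W: first cell '.' (not opp) -> no flip
Dir E: opp run (5,3) (5,4), next='.' -> no flip
Dir SW: first cell '.' (not opp) -> no flip
Dir S: opp run (6,2), next='.' -> no flip
Dir SE: first cell '.' (not opp) -> no flip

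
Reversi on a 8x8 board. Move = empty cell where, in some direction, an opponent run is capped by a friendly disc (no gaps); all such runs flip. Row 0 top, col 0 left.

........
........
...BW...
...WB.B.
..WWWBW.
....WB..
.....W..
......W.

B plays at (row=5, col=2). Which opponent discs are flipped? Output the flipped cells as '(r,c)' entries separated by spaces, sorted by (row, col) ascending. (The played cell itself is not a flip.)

Answer: (4,3)

Derivation:
Dir NW: first cell '.' (not opp) -> no flip
Dir N: opp run (4,2), next='.' -> no flip
Dir NE: opp run (4,3) capped by B -> flip
Dir W: first cell '.' (not opp) -> no flip
Dir E: first cell '.' (not opp) -> no flip
Dir SW: first cell '.' (not opp) -> no flip
Dir S: first cell '.' (not opp) -> no flip
Dir SE: first cell '.' (not opp) -> no flip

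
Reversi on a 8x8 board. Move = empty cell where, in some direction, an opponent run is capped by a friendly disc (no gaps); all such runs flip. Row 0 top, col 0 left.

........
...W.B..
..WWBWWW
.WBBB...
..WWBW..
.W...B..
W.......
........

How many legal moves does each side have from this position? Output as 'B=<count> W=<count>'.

Answer: B=16 W=8

Derivation:
-- B to move --
(0,2): flips 1 -> legal
(0,3): flips 2 -> legal
(0,4): no bracket -> illegal
(1,1): flips 1 -> legal
(1,2): flips 2 -> legal
(1,4): flips 1 -> legal
(1,6): flips 1 -> legal
(1,7): no bracket -> illegal
(2,0): no bracket -> illegal
(2,1): flips 2 -> legal
(3,0): flips 1 -> legal
(3,5): flips 2 -> legal
(3,6): no bracket -> illegal
(3,7): flips 1 -> legal
(4,0): no bracket -> illegal
(4,1): flips 2 -> legal
(4,6): flips 1 -> legal
(5,0): no bracket -> illegal
(5,2): flips 2 -> legal
(5,3): flips 1 -> legal
(5,4): flips 1 -> legal
(5,6): flips 1 -> legal
(6,1): no bracket -> illegal
(6,2): no bracket -> illegal
(7,0): no bracket -> illegal
(7,1): no bracket -> illegal
B mobility = 16
-- W to move --
(0,4): flips 1 -> legal
(0,5): flips 1 -> legal
(0,6): flips 3 -> legal
(1,4): no bracket -> illegal
(1,6): no bracket -> illegal
(2,1): flips 1 -> legal
(3,5): flips 4 -> legal
(4,1): flips 1 -> legal
(4,6): no bracket -> illegal
(5,3): no bracket -> illegal
(5,4): no bracket -> illegal
(5,6): no bracket -> illegal
(6,4): no bracket -> illegal
(6,5): flips 1 -> legal
(6,6): flips 3 -> legal
W mobility = 8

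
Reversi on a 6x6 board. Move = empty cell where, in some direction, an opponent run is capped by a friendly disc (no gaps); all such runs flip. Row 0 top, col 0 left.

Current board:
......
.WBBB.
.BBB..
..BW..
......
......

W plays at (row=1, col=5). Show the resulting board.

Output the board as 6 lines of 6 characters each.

Answer: ......
.WWWWW
.BBB..
..BW..
......
......

Derivation:
Place W at (1,5); scan 8 dirs for brackets.
Dir NW: first cell '.' (not opp) -> no flip
Dir N: first cell '.' (not opp) -> no flip
Dir NE: edge -> no flip
Dir W: opp run (1,4) (1,3) (1,2) capped by W -> flip
Dir E: edge -> no flip
Dir SW: first cell '.' (not opp) -> no flip
Dir S: first cell '.' (not opp) -> no flip
Dir SE: edge -> no flip
All flips: (1,2) (1,3) (1,4)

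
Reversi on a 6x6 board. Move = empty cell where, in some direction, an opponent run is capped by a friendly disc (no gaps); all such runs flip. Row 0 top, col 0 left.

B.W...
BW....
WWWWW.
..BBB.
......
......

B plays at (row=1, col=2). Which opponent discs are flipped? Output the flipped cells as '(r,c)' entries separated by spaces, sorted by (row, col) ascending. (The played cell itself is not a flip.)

Answer: (1,1) (2,2) (2,3)

Derivation:
Dir NW: first cell '.' (not opp) -> no flip
Dir N: opp run (0,2), next=edge -> no flip
Dir NE: first cell '.' (not opp) -> no flip
Dir W: opp run (1,1) capped by B -> flip
Dir E: first cell '.' (not opp) -> no flip
Dir SW: opp run (2,1), next='.' -> no flip
Dir S: opp run (2,2) capped by B -> flip
Dir SE: opp run (2,3) capped by B -> flip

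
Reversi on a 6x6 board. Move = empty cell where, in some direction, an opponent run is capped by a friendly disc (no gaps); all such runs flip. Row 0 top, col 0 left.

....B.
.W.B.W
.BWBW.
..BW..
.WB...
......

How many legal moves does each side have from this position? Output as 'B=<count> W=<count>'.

Answer: B=9 W=8

Derivation:
-- B to move --
(0,0): no bracket -> illegal
(0,1): flips 1 -> legal
(0,2): no bracket -> illegal
(0,5): no bracket -> illegal
(1,0): no bracket -> illegal
(1,2): flips 1 -> legal
(1,4): no bracket -> illegal
(2,0): no bracket -> illegal
(2,5): flips 1 -> legal
(3,0): no bracket -> illegal
(3,1): flips 1 -> legal
(3,4): flips 1 -> legal
(3,5): flips 1 -> legal
(4,0): flips 1 -> legal
(4,3): flips 1 -> legal
(4,4): no bracket -> illegal
(5,0): flips 1 -> legal
(5,1): no bracket -> illegal
(5,2): no bracket -> illegal
B mobility = 9
-- W to move --
(0,2): flips 1 -> legal
(0,3): flips 2 -> legal
(0,5): no bracket -> illegal
(1,0): no bracket -> illegal
(1,2): no bracket -> illegal
(1,4): flips 2 -> legal
(2,0): flips 1 -> legal
(3,0): no bracket -> illegal
(3,1): flips 2 -> legal
(3,4): no bracket -> illegal
(4,3): flips 1 -> legal
(5,1): flips 1 -> legal
(5,2): flips 2 -> legal
(5,3): no bracket -> illegal
W mobility = 8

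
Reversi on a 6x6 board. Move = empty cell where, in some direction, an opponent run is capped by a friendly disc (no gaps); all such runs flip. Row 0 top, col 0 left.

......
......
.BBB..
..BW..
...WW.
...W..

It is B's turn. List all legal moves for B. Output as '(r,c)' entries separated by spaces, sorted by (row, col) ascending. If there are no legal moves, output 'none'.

(2,4): no bracket -> illegal
(3,4): flips 1 -> legal
(3,5): no bracket -> illegal
(4,2): no bracket -> illegal
(4,5): no bracket -> illegal
(5,2): no bracket -> illegal
(5,4): flips 1 -> legal
(5,5): flips 2 -> legal

Answer: (3,4) (5,4) (5,5)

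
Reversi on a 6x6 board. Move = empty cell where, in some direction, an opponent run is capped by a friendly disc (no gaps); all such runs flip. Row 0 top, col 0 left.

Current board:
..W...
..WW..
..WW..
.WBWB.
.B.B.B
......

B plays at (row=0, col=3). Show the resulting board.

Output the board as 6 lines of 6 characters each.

Place B at (0,3); scan 8 dirs for brackets.
Dir NW: edge -> no flip
Dir N: edge -> no flip
Dir NE: edge -> no flip
Dir W: opp run (0,2), next='.' -> no flip
Dir E: first cell '.' (not opp) -> no flip
Dir SW: opp run (1,2), next='.' -> no flip
Dir S: opp run (1,3) (2,3) (3,3) capped by B -> flip
Dir SE: first cell '.' (not opp) -> no flip
All flips: (1,3) (2,3) (3,3)

Answer: ..WB..
..WB..
..WB..
.WBBB.
.B.B.B
......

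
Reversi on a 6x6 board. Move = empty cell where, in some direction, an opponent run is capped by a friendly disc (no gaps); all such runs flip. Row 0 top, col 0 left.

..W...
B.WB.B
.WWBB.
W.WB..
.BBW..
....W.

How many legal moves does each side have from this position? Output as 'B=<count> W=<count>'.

Answer: B=6 W=10

Derivation:
-- B to move --
(0,1): flips 1 -> legal
(0,3): no bracket -> illegal
(1,1): flips 2 -> legal
(2,0): flips 2 -> legal
(3,1): flips 2 -> legal
(3,4): no bracket -> illegal
(4,0): no bracket -> illegal
(4,4): flips 1 -> legal
(4,5): no bracket -> illegal
(5,2): no bracket -> illegal
(5,3): flips 1 -> legal
(5,5): no bracket -> illegal
B mobility = 6
-- W to move --
(0,0): no bracket -> illegal
(0,1): no bracket -> illegal
(0,3): flips 3 -> legal
(0,4): flips 1 -> legal
(0,5): no bracket -> illegal
(1,1): no bracket -> illegal
(1,4): flips 2 -> legal
(2,0): no bracket -> illegal
(2,5): flips 2 -> legal
(3,1): no bracket -> illegal
(3,4): flips 2 -> legal
(3,5): flips 2 -> legal
(4,0): flips 2 -> legal
(4,4): flips 1 -> legal
(5,0): flips 1 -> legal
(5,1): no bracket -> illegal
(5,2): flips 2 -> legal
(5,3): no bracket -> illegal
W mobility = 10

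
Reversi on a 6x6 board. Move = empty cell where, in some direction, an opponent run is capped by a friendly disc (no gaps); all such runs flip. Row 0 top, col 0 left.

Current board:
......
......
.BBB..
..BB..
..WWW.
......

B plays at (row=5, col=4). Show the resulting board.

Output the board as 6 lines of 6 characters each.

Place B at (5,4); scan 8 dirs for brackets.
Dir NW: opp run (4,3) capped by B -> flip
Dir N: opp run (4,4), next='.' -> no flip
Dir NE: first cell '.' (not opp) -> no flip
Dir W: first cell '.' (not opp) -> no flip
Dir E: first cell '.' (not opp) -> no flip
Dir SW: edge -> no flip
Dir S: edge -> no flip
Dir SE: edge -> no flip
All flips: (4,3)

Answer: ......
......
.BBB..
..BB..
..WBW.
....B.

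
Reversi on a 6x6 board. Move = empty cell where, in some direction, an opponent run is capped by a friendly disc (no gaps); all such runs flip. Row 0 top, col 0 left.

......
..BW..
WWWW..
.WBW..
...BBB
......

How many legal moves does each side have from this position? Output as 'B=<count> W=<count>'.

-- B to move --
(0,2): no bracket -> illegal
(0,3): flips 3 -> legal
(0,4): no bracket -> illegal
(1,0): flips 1 -> legal
(1,1): flips 2 -> legal
(1,4): flips 2 -> legal
(2,4): no bracket -> illegal
(3,0): flips 2 -> legal
(3,4): flips 2 -> legal
(4,0): no bracket -> illegal
(4,1): no bracket -> illegal
(4,2): no bracket -> illegal
B mobility = 6
-- W to move --
(0,1): flips 1 -> legal
(0,2): flips 1 -> legal
(0,3): flips 1 -> legal
(1,1): flips 1 -> legal
(3,4): no bracket -> illegal
(3,5): no bracket -> illegal
(4,1): flips 1 -> legal
(4,2): flips 1 -> legal
(5,2): no bracket -> illegal
(5,3): flips 1 -> legal
(5,4): flips 2 -> legal
(5,5): flips 1 -> legal
W mobility = 9

Answer: B=6 W=9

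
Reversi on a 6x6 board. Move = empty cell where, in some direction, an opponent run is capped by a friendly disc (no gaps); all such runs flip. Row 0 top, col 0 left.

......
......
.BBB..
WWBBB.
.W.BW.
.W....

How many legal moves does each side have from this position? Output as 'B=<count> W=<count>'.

Answer: B=5 W=7

Derivation:
-- B to move --
(2,0): no bracket -> illegal
(3,5): no bracket -> illegal
(4,0): flips 1 -> legal
(4,2): no bracket -> illegal
(4,5): flips 1 -> legal
(5,0): flips 1 -> legal
(5,2): no bracket -> illegal
(5,3): no bracket -> illegal
(5,4): flips 1 -> legal
(5,5): flips 1 -> legal
B mobility = 5
-- W to move --
(1,0): no bracket -> illegal
(1,1): flips 3 -> legal
(1,2): flips 1 -> legal
(1,3): flips 1 -> legal
(1,4): flips 2 -> legal
(2,0): no bracket -> illegal
(2,4): flips 1 -> legal
(2,5): no bracket -> illegal
(3,5): flips 3 -> legal
(4,2): flips 1 -> legal
(4,5): no bracket -> illegal
(5,2): no bracket -> illegal
(5,3): no bracket -> illegal
(5,4): no bracket -> illegal
W mobility = 7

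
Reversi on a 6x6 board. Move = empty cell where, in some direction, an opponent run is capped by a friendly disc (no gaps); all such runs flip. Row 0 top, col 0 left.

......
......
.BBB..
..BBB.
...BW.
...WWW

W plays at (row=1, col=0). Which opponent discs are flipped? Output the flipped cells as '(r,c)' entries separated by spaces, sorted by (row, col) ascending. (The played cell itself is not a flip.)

Dir NW: edge -> no flip
Dir N: first cell '.' (not opp) -> no flip
Dir NE: first cell '.' (not opp) -> no flip
Dir W: edge -> no flip
Dir E: first cell '.' (not opp) -> no flip
Dir SW: edge -> no flip
Dir S: first cell '.' (not opp) -> no flip
Dir SE: opp run (2,1) (3,2) (4,3) capped by W -> flip

Answer: (2,1) (3,2) (4,3)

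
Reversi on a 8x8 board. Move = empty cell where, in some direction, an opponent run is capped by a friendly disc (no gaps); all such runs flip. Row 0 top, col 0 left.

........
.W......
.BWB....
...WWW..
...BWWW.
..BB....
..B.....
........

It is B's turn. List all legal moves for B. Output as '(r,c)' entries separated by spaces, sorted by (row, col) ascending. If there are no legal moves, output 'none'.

Answer: (0,1) (2,5) (2,6) (4,7) (5,6)

Derivation:
(0,0): no bracket -> illegal
(0,1): flips 1 -> legal
(0,2): no bracket -> illegal
(1,0): no bracket -> illegal
(1,2): no bracket -> illegal
(1,3): no bracket -> illegal
(2,0): no bracket -> illegal
(2,4): no bracket -> illegal
(2,5): flips 1 -> legal
(2,6): flips 2 -> legal
(3,1): no bracket -> illegal
(3,2): no bracket -> illegal
(3,6): no bracket -> illegal
(3,7): no bracket -> illegal
(4,2): no bracket -> illegal
(4,7): flips 3 -> legal
(5,4): no bracket -> illegal
(5,5): no bracket -> illegal
(5,6): flips 2 -> legal
(5,7): no bracket -> illegal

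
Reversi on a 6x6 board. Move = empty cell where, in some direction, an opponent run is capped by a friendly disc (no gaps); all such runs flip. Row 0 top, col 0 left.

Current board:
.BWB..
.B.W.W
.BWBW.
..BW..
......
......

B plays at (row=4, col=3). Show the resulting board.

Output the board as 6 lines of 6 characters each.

Answer: .BWB..
.B.W.W
.BWBW.
..BB..
...B..
......

Derivation:
Place B at (4,3); scan 8 dirs for brackets.
Dir NW: first cell 'B' (not opp) -> no flip
Dir N: opp run (3,3) capped by B -> flip
Dir NE: first cell '.' (not opp) -> no flip
Dir W: first cell '.' (not opp) -> no flip
Dir E: first cell '.' (not opp) -> no flip
Dir SW: first cell '.' (not opp) -> no flip
Dir S: first cell '.' (not opp) -> no flip
Dir SE: first cell '.' (not opp) -> no flip
All flips: (3,3)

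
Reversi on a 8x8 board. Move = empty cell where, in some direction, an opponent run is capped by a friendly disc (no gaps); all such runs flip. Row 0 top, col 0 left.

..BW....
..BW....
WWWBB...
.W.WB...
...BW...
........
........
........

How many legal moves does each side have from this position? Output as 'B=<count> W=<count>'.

-- B to move --
(0,4): flips 1 -> legal
(1,0): no bracket -> illegal
(1,1): no bracket -> illegal
(1,4): flips 1 -> legal
(3,0): flips 1 -> legal
(3,2): flips 2 -> legal
(3,5): no bracket -> illegal
(4,0): no bracket -> illegal
(4,1): no bracket -> illegal
(4,2): flips 1 -> legal
(4,5): flips 1 -> legal
(5,3): no bracket -> illegal
(5,4): flips 1 -> legal
(5,5): no bracket -> illegal
B mobility = 7
-- W to move --
(0,1): flips 1 -> legal
(1,1): flips 1 -> legal
(1,4): flips 2 -> legal
(1,5): flips 1 -> legal
(2,5): flips 2 -> legal
(3,2): no bracket -> illegal
(3,5): flips 2 -> legal
(4,2): flips 1 -> legal
(4,5): no bracket -> illegal
(5,2): no bracket -> illegal
(5,3): flips 1 -> legal
(5,4): no bracket -> illegal
W mobility = 8

Answer: B=7 W=8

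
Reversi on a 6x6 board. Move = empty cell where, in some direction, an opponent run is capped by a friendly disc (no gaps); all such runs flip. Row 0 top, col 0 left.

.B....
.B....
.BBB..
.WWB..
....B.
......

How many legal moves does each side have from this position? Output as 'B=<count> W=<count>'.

-- B to move --
(2,0): no bracket -> illegal
(3,0): flips 2 -> legal
(4,0): flips 1 -> legal
(4,1): flips 2 -> legal
(4,2): flips 1 -> legal
(4,3): flips 1 -> legal
B mobility = 5
-- W to move --
(0,0): no bracket -> illegal
(0,2): no bracket -> illegal
(1,0): flips 1 -> legal
(1,2): flips 1 -> legal
(1,3): flips 1 -> legal
(1,4): flips 1 -> legal
(2,0): no bracket -> illegal
(2,4): no bracket -> illegal
(3,0): no bracket -> illegal
(3,4): flips 1 -> legal
(3,5): no bracket -> illegal
(4,2): no bracket -> illegal
(4,3): no bracket -> illegal
(4,5): no bracket -> illegal
(5,3): no bracket -> illegal
(5,4): no bracket -> illegal
(5,5): no bracket -> illegal
W mobility = 5

Answer: B=5 W=5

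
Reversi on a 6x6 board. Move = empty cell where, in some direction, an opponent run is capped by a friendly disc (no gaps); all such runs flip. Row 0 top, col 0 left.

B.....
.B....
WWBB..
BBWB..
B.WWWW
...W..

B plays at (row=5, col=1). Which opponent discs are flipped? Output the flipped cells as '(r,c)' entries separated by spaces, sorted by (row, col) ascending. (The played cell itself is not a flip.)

Dir NW: first cell 'B' (not opp) -> no flip
Dir N: first cell '.' (not opp) -> no flip
Dir NE: opp run (4,2) capped by B -> flip
Dir W: first cell '.' (not opp) -> no flip
Dir E: first cell '.' (not opp) -> no flip
Dir SW: edge -> no flip
Dir S: edge -> no flip
Dir SE: edge -> no flip

Answer: (4,2)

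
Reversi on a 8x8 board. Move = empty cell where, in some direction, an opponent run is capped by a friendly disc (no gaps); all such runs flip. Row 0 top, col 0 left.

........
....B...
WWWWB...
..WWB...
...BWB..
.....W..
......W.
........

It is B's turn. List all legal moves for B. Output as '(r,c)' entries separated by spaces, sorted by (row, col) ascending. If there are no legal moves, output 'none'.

Answer: (1,0) (1,2) (1,3) (3,1) (4,1) (4,2) (5,4) (6,5)

Derivation:
(1,0): flips 2 -> legal
(1,1): no bracket -> illegal
(1,2): flips 1 -> legal
(1,3): flips 2 -> legal
(3,0): no bracket -> illegal
(3,1): flips 2 -> legal
(3,5): no bracket -> illegal
(4,1): flips 2 -> legal
(4,2): flips 1 -> legal
(4,6): no bracket -> illegal
(5,3): no bracket -> illegal
(5,4): flips 1 -> legal
(5,6): no bracket -> illegal
(5,7): no bracket -> illegal
(6,4): no bracket -> illegal
(6,5): flips 1 -> legal
(6,7): no bracket -> illegal
(7,5): no bracket -> illegal
(7,6): no bracket -> illegal
(7,7): no bracket -> illegal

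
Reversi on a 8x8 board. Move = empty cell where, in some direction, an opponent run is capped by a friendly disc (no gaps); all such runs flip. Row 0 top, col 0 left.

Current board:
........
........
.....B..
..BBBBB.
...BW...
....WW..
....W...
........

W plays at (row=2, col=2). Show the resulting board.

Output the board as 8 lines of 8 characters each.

Place W at (2,2); scan 8 dirs for brackets.
Dir NW: first cell '.' (not opp) -> no flip
Dir N: first cell '.' (not opp) -> no flip
Dir NE: first cell '.' (not opp) -> no flip
Dir W: first cell '.' (not opp) -> no flip
Dir E: first cell '.' (not opp) -> no flip
Dir SW: first cell '.' (not opp) -> no flip
Dir S: opp run (3,2), next='.' -> no flip
Dir SE: opp run (3,3) capped by W -> flip
All flips: (3,3)

Answer: ........
........
..W..B..
..BWBBB.
...BW...
....WW..
....W...
........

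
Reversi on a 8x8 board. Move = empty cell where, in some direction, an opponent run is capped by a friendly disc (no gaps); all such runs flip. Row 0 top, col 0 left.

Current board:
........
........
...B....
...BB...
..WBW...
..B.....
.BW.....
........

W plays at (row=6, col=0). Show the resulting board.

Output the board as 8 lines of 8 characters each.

Place W at (6,0); scan 8 dirs for brackets.
Dir NW: edge -> no flip
Dir N: first cell '.' (not opp) -> no flip
Dir NE: first cell '.' (not opp) -> no flip
Dir W: edge -> no flip
Dir E: opp run (6,1) capped by W -> flip
Dir SW: edge -> no flip
Dir S: first cell '.' (not opp) -> no flip
Dir SE: first cell '.' (not opp) -> no flip
All flips: (6,1)

Answer: ........
........
...B....
...BB...
..WBW...
..B.....
WWW.....
........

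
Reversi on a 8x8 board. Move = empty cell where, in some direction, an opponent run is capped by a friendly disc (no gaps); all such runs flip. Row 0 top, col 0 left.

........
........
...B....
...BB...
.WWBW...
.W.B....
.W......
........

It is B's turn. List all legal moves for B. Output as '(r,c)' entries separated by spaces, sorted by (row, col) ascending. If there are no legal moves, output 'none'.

Answer: (3,1) (3,5) (4,0) (4,5) (5,4) (5,5) (6,0)

Derivation:
(3,0): no bracket -> illegal
(3,1): flips 1 -> legal
(3,2): no bracket -> illegal
(3,5): flips 1 -> legal
(4,0): flips 2 -> legal
(4,5): flips 1 -> legal
(5,0): no bracket -> illegal
(5,2): no bracket -> illegal
(5,4): flips 1 -> legal
(5,5): flips 1 -> legal
(6,0): flips 2 -> legal
(6,2): no bracket -> illegal
(7,0): no bracket -> illegal
(7,1): no bracket -> illegal
(7,2): no bracket -> illegal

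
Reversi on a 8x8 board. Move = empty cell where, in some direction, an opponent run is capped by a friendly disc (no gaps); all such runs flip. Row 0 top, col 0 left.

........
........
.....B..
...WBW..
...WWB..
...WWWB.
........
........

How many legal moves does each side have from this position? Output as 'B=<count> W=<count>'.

-- B to move --
(2,2): no bracket -> illegal
(2,3): no bracket -> illegal
(2,4): no bracket -> illegal
(2,6): no bracket -> illegal
(3,2): flips 1 -> legal
(3,6): flips 1 -> legal
(4,2): flips 2 -> legal
(4,6): no bracket -> illegal
(5,2): flips 4 -> legal
(6,2): no bracket -> illegal
(6,3): flips 1 -> legal
(6,4): flips 2 -> legal
(6,5): flips 1 -> legal
(6,6): no bracket -> illegal
B mobility = 7
-- W to move --
(1,4): no bracket -> illegal
(1,5): flips 1 -> legal
(1,6): flips 2 -> legal
(2,3): no bracket -> illegal
(2,4): flips 1 -> legal
(2,6): no bracket -> illegal
(3,6): flips 1 -> legal
(4,6): flips 1 -> legal
(4,7): no bracket -> illegal
(5,7): flips 1 -> legal
(6,5): no bracket -> illegal
(6,6): no bracket -> illegal
(6,7): no bracket -> illegal
W mobility = 6

Answer: B=7 W=6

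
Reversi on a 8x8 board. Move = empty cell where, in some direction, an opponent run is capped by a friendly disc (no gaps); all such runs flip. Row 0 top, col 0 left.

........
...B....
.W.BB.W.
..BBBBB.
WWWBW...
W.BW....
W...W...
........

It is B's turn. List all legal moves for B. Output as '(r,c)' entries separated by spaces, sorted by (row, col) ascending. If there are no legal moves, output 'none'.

(1,0): flips 1 -> legal
(1,1): no bracket -> illegal
(1,2): no bracket -> illegal
(1,5): no bracket -> illegal
(1,6): flips 1 -> legal
(1,7): flips 1 -> legal
(2,0): no bracket -> illegal
(2,2): no bracket -> illegal
(2,5): no bracket -> illegal
(2,7): no bracket -> illegal
(3,0): flips 1 -> legal
(3,1): no bracket -> illegal
(3,7): no bracket -> illegal
(4,5): flips 1 -> legal
(5,1): flips 1 -> legal
(5,4): flips 2 -> legal
(5,5): flips 1 -> legal
(6,1): no bracket -> illegal
(6,2): flips 2 -> legal
(6,3): flips 1 -> legal
(6,5): no bracket -> illegal
(7,0): no bracket -> illegal
(7,1): no bracket -> illegal
(7,3): no bracket -> illegal
(7,4): no bracket -> illegal
(7,5): no bracket -> illegal

Answer: (1,0) (1,6) (1,7) (3,0) (4,5) (5,1) (5,4) (5,5) (6,2) (6,3)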